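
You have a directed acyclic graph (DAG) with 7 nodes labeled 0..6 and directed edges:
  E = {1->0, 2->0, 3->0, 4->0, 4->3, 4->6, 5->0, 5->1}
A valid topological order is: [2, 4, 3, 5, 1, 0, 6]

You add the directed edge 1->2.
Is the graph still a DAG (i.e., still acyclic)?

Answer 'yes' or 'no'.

Given toposort: [2, 4, 3, 5, 1, 0, 6]
Position of 1: index 4; position of 2: index 0
New edge 1->2: backward (u after v in old order)
Backward edge: old toposort is now invalid. Check if this creates a cycle.
Does 2 already reach 1? Reachable from 2: [0, 2]. NO -> still a DAG (reorder needed).
Still a DAG? yes

Answer: yes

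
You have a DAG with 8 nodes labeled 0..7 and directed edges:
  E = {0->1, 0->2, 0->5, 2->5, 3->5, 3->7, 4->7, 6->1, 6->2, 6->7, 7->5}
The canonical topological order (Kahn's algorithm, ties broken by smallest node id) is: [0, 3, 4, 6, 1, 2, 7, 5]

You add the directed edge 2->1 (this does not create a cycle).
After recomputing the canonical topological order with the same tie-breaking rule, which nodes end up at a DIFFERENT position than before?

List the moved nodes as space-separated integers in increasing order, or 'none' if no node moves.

Old toposort: [0, 3, 4, 6, 1, 2, 7, 5]
Added edge 2->1
Recompute Kahn (smallest-id tiebreak):
  initial in-degrees: [0, 3, 2, 0, 0, 4, 0, 3]
  ready (indeg=0): [0, 3, 4, 6]
  pop 0: indeg[1]->2; indeg[2]->1; indeg[5]->3 | ready=[3, 4, 6] | order so far=[0]
  pop 3: indeg[5]->2; indeg[7]->2 | ready=[4, 6] | order so far=[0, 3]
  pop 4: indeg[7]->1 | ready=[6] | order so far=[0, 3, 4]
  pop 6: indeg[1]->1; indeg[2]->0; indeg[7]->0 | ready=[2, 7] | order so far=[0, 3, 4, 6]
  pop 2: indeg[1]->0; indeg[5]->1 | ready=[1, 7] | order so far=[0, 3, 4, 6, 2]
  pop 1: no out-edges | ready=[7] | order so far=[0, 3, 4, 6, 2, 1]
  pop 7: indeg[5]->0 | ready=[5] | order so far=[0, 3, 4, 6, 2, 1, 7]
  pop 5: no out-edges | ready=[] | order so far=[0, 3, 4, 6, 2, 1, 7, 5]
New canonical toposort: [0, 3, 4, 6, 2, 1, 7, 5]
Compare positions:
  Node 0: index 0 -> 0 (same)
  Node 1: index 4 -> 5 (moved)
  Node 2: index 5 -> 4 (moved)
  Node 3: index 1 -> 1 (same)
  Node 4: index 2 -> 2 (same)
  Node 5: index 7 -> 7 (same)
  Node 6: index 3 -> 3 (same)
  Node 7: index 6 -> 6 (same)
Nodes that changed position: 1 2

Answer: 1 2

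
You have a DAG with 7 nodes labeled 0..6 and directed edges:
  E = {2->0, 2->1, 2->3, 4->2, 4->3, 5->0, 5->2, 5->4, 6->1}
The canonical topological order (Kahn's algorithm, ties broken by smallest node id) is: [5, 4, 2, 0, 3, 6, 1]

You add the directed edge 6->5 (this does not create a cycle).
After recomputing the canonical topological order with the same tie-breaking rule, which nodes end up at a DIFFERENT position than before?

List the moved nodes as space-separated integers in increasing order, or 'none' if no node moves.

Old toposort: [5, 4, 2, 0, 3, 6, 1]
Added edge 6->5
Recompute Kahn (smallest-id tiebreak):
  initial in-degrees: [2, 2, 2, 2, 1, 1, 0]
  ready (indeg=0): [6]
  pop 6: indeg[1]->1; indeg[5]->0 | ready=[5] | order so far=[6]
  pop 5: indeg[0]->1; indeg[2]->1; indeg[4]->0 | ready=[4] | order so far=[6, 5]
  pop 4: indeg[2]->0; indeg[3]->1 | ready=[2] | order so far=[6, 5, 4]
  pop 2: indeg[0]->0; indeg[1]->0; indeg[3]->0 | ready=[0, 1, 3] | order so far=[6, 5, 4, 2]
  pop 0: no out-edges | ready=[1, 3] | order so far=[6, 5, 4, 2, 0]
  pop 1: no out-edges | ready=[3] | order so far=[6, 5, 4, 2, 0, 1]
  pop 3: no out-edges | ready=[] | order so far=[6, 5, 4, 2, 0, 1, 3]
New canonical toposort: [6, 5, 4, 2, 0, 1, 3]
Compare positions:
  Node 0: index 3 -> 4 (moved)
  Node 1: index 6 -> 5 (moved)
  Node 2: index 2 -> 3 (moved)
  Node 3: index 4 -> 6 (moved)
  Node 4: index 1 -> 2 (moved)
  Node 5: index 0 -> 1 (moved)
  Node 6: index 5 -> 0 (moved)
Nodes that changed position: 0 1 2 3 4 5 6

Answer: 0 1 2 3 4 5 6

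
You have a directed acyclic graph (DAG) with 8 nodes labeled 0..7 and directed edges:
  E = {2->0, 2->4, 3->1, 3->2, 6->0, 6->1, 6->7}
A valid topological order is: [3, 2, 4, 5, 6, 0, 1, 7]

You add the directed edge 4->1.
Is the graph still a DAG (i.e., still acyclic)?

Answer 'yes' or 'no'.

Answer: yes

Derivation:
Given toposort: [3, 2, 4, 5, 6, 0, 1, 7]
Position of 4: index 2; position of 1: index 6
New edge 4->1: forward
Forward edge: respects the existing order. Still a DAG, same toposort still valid.
Still a DAG? yes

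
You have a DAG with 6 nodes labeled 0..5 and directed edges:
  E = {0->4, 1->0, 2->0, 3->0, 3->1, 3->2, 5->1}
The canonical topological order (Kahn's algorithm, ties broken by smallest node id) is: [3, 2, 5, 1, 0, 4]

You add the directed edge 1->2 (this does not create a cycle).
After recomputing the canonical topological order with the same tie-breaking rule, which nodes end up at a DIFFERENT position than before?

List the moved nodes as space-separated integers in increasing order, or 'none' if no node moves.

Old toposort: [3, 2, 5, 1, 0, 4]
Added edge 1->2
Recompute Kahn (smallest-id tiebreak):
  initial in-degrees: [3, 2, 2, 0, 1, 0]
  ready (indeg=0): [3, 5]
  pop 3: indeg[0]->2; indeg[1]->1; indeg[2]->1 | ready=[5] | order so far=[3]
  pop 5: indeg[1]->0 | ready=[1] | order so far=[3, 5]
  pop 1: indeg[0]->1; indeg[2]->0 | ready=[2] | order so far=[3, 5, 1]
  pop 2: indeg[0]->0 | ready=[0] | order so far=[3, 5, 1, 2]
  pop 0: indeg[4]->0 | ready=[4] | order so far=[3, 5, 1, 2, 0]
  pop 4: no out-edges | ready=[] | order so far=[3, 5, 1, 2, 0, 4]
New canonical toposort: [3, 5, 1, 2, 0, 4]
Compare positions:
  Node 0: index 4 -> 4 (same)
  Node 1: index 3 -> 2 (moved)
  Node 2: index 1 -> 3 (moved)
  Node 3: index 0 -> 0 (same)
  Node 4: index 5 -> 5 (same)
  Node 5: index 2 -> 1 (moved)
Nodes that changed position: 1 2 5

Answer: 1 2 5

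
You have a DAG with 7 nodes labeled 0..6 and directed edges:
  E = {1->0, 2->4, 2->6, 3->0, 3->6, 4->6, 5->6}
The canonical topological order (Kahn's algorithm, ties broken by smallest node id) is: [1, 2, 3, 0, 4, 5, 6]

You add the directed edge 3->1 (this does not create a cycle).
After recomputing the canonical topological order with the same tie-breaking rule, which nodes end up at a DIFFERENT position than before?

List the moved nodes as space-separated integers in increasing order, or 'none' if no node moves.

Answer: 1 2 3

Derivation:
Old toposort: [1, 2, 3, 0, 4, 5, 6]
Added edge 3->1
Recompute Kahn (smallest-id tiebreak):
  initial in-degrees: [2, 1, 0, 0, 1, 0, 4]
  ready (indeg=0): [2, 3, 5]
  pop 2: indeg[4]->0; indeg[6]->3 | ready=[3, 4, 5] | order so far=[2]
  pop 3: indeg[0]->1; indeg[1]->0; indeg[6]->2 | ready=[1, 4, 5] | order so far=[2, 3]
  pop 1: indeg[0]->0 | ready=[0, 4, 5] | order so far=[2, 3, 1]
  pop 0: no out-edges | ready=[4, 5] | order so far=[2, 3, 1, 0]
  pop 4: indeg[6]->1 | ready=[5] | order so far=[2, 3, 1, 0, 4]
  pop 5: indeg[6]->0 | ready=[6] | order so far=[2, 3, 1, 0, 4, 5]
  pop 6: no out-edges | ready=[] | order so far=[2, 3, 1, 0, 4, 5, 6]
New canonical toposort: [2, 3, 1, 0, 4, 5, 6]
Compare positions:
  Node 0: index 3 -> 3 (same)
  Node 1: index 0 -> 2 (moved)
  Node 2: index 1 -> 0 (moved)
  Node 3: index 2 -> 1 (moved)
  Node 4: index 4 -> 4 (same)
  Node 5: index 5 -> 5 (same)
  Node 6: index 6 -> 6 (same)
Nodes that changed position: 1 2 3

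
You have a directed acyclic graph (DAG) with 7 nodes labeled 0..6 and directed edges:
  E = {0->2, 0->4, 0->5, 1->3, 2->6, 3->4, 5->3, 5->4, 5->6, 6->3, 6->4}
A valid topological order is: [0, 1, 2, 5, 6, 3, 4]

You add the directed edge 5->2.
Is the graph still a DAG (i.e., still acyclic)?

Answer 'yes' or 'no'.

Answer: yes

Derivation:
Given toposort: [0, 1, 2, 5, 6, 3, 4]
Position of 5: index 3; position of 2: index 2
New edge 5->2: backward (u after v in old order)
Backward edge: old toposort is now invalid. Check if this creates a cycle.
Does 2 already reach 5? Reachable from 2: [2, 3, 4, 6]. NO -> still a DAG (reorder needed).
Still a DAG? yes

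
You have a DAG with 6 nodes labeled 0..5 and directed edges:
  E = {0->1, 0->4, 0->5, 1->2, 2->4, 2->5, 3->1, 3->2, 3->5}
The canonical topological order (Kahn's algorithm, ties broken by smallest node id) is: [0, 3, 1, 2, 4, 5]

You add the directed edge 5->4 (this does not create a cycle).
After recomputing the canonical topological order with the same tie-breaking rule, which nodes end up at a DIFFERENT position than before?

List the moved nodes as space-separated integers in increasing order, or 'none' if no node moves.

Answer: 4 5

Derivation:
Old toposort: [0, 3, 1, 2, 4, 5]
Added edge 5->4
Recompute Kahn (smallest-id tiebreak):
  initial in-degrees: [0, 2, 2, 0, 3, 3]
  ready (indeg=0): [0, 3]
  pop 0: indeg[1]->1; indeg[4]->2; indeg[5]->2 | ready=[3] | order so far=[0]
  pop 3: indeg[1]->0; indeg[2]->1; indeg[5]->1 | ready=[1] | order so far=[0, 3]
  pop 1: indeg[2]->0 | ready=[2] | order so far=[0, 3, 1]
  pop 2: indeg[4]->1; indeg[5]->0 | ready=[5] | order so far=[0, 3, 1, 2]
  pop 5: indeg[4]->0 | ready=[4] | order so far=[0, 3, 1, 2, 5]
  pop 4: no out-edges | ready=[] | order so far=[0, 3, 1, 2, 5, 4]
New canonical toposort: [0, 3, 1, 2, 5, 4]
Compare positions:
  Node 0: index 0 -> 0 (same)
  Node 1: index 2 -> 2 (same)
  Node 2: index 3 -> 3 (same)
  Node 3: index 1 -> 1 (same)
  Node 4: index 4 -> 5 (moved)
  Node 5: index 5 -> 4 (moved)
Nodes that changed position: 4 5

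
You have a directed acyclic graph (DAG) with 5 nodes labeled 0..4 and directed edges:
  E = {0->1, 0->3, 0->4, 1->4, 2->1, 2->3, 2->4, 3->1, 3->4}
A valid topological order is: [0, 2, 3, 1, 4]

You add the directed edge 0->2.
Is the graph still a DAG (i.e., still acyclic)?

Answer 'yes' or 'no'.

Answer: yes

Derivation:
Given toposort: [0, 2, 3, 1, 4]
Position of 0: index 0; position of 2: index 1
New edge 0->2: forward
Forward edge: respects the existing order. Still a DAG, same toposort still valid.
Still a DAG? yes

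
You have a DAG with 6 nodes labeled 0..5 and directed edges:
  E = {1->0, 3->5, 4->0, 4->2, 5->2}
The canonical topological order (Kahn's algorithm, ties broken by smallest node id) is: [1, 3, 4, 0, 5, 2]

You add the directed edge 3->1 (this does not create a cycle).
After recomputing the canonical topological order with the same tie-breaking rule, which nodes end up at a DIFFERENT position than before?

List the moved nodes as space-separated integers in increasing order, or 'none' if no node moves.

Old toposort: [1, 3, 4, 0, 5, 2]
Added edge 3->1
Recompute Kahn (smallest-id tiebreak):
  initial in-degrees: [2, 1, 2, 0, 0, 1]
  ready (indeg=0): [3, 4]
  pop 3: indeg[1]->0; indeg[5]->0 | ready=[1, 4, 5] | order so far=[3]
  pop 1: indeg[0]->1 | ready=[4, 5] | order so far=[3, 1]
  pop 4: indeg[0]->0; indeg[2]->1 | ready=[0, 5] | order so far=[3, 1, 4]
  pop 0: no out-edges | ready=[5] | order so far=[3, 1, 4, 0]
  pop 5: indeg[2]->0 | ready=[2] | order so far=[3, 1, 4, 0, 5]
  pop 2: no out-edges | ready=[] | order so far=[3, 1, 4, 0, 5, 2]
New canonical toposort: [3, 1, 4, 0, 5, 2]
Compare positions:
  Node 0: index 3 -> 3 (same)
  Node 1: index 0 -> 1 (moved)
  Node 2: index 5 -> 5 (same)
  Node 3: index 1 -> 0 (moved)
  Node 4: index 2 -> 2 (same)
  Node 5: index 4 -> 4 (same)
Nodes that changed position: 1 3

Answer: 1 3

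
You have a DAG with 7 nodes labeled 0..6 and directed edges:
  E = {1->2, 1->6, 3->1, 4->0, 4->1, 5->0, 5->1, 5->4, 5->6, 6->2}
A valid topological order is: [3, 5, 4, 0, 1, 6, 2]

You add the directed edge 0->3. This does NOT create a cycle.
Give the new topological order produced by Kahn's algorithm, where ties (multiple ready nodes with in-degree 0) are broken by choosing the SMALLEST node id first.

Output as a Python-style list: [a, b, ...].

Answer: [5, 4, 0, 3, 1, 6, 2]

Derivation:
Old toposort: [3, 5, 4, 0, 1, 6, 2]
Added edge: 0->3
Position of 0 (3) > position of 3 (0). Must reorder: 0 must now come before 3.
Run Kahn's algorithm (break ties by smallest node id):
  initial in-degrees: [2, 3, 2, 1, 1, 0, 2]
  ready (indeg=0): [5]
  pop 5: indeg[0]->1; indeg[1]->2; indeg[4]->0; indeg[6]->1 | ready=[4] | order so far=[5]
  pop 4: indeg[0]->0; indeg[1]->1 | ready=[0] | order so far=[5, 4]
  pop 0: indeg[3]->0 | ready=[3] | order so far=[5, 4, 0]
  pop 3: indeg[1]->0 | ready=[1] | order so far=[5, 4, 0, 3]
  pop 1: indeg[2]->1; indeg[6]->0 | ready=[6] | order so far=[5, 4, 0, 3, 1]
  pop 6: indeg[2]->0 | ready=[2] | order so far=[5, 4, 0, 3, 1, 6]
  pop 2: no out-edges | ready=[] | order so far=[5, 4, 0, 3, 1, 6, 2]
  Result: [5, 4, 0, 3, 1, 6, 2]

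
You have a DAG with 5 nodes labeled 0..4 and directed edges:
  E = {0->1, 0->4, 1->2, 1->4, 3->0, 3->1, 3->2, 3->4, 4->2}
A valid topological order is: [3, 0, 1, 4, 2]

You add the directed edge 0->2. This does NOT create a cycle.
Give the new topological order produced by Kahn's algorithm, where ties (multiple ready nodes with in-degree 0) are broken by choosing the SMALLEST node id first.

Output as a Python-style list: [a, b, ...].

Answer: [3, 0, 1, 4, 2]

Derivation:
Old toposort: [3, 0, 1, 4, 2]
Added edge: 0->2
Position of 0 (1) < position of 2 (4). Old order still valid.
Run Kahn's algorithm (break ties by smallest node id):
  initial in-degrees: [1, 2, 4, 0, 3]
  ready (indeg=0): [3]
  pop 3: indeg[0]->0; indeg[1]->1; indeg[2]->3; indeg[4]->2 | ready=[0] | order so far=[3]
  pop 0: indeg[1]->0; indeg[2]->2; indeg[4]->1 | ready=[1] | order so far=[3, 0]
  pop 1: indeg[2]->1; indeg[4]->0 | ready=[4] | order so far=[3, 0, 1]
  pop 4: indeg[2]->0 | ready=[2] | order so far=[3, 0, 1, 4]
  pop 2: no out-edges | ready=[] | order so far=[3, 0, 1, 4, 2]
  Result: [3, 0, 1, 4, 2]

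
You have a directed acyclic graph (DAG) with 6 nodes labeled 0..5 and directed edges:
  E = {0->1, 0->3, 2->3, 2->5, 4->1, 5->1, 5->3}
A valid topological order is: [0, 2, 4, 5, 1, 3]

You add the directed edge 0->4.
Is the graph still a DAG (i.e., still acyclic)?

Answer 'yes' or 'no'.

Answer: yes

Derivation:
Given toposort: [0, 2, 4, 5, 1, 3]
Position of 0: index 0; position of 4: index 2
New edge 0->4: forward
Forward edge: respects the existing order. Still a DAG, same toposort still valid.
Still a DAG? yes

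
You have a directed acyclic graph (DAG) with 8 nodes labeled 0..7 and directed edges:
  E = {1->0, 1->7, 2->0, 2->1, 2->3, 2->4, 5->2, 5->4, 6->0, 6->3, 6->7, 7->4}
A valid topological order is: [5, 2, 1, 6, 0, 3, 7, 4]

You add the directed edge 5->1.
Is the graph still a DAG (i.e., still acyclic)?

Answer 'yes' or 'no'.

Answer: yes

Derivation:
Given toposort: [5, 2, 1, 6, 0, 3, 7, 4]
Position of 5: index 0; position of 1: index 2
New edge 5->1: forward
Forward edge: respects the existing order. Still a DAG, same toposort still valid.
Still a DAG? yes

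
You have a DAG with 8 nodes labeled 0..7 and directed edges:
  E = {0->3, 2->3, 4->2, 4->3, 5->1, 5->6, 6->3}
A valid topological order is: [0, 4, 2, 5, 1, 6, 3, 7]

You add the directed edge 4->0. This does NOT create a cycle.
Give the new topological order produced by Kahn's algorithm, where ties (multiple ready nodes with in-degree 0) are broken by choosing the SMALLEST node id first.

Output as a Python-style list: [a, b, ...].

Old toposort: [0, 4, 2, 5, 1, 6, 3, 7]
Added edge: 4->0
Position of 4 (1) > position of 0 (0). Must reorder: 4 must now come before 0.
Run Kahn's algorithm (break ties by smallest node id):
  initial in-degrees: [1, 1, 1, 4, 0, 0, 1, 0]
  ready (indeg=0): [4, 5, 7]
  pop 4: indeg[0]->0; indeg[2]->0; indeg[3]->3 | ready=[0, 2, 5, 7] | order so far=[4]
  pop 0: indeg[3]->2 | ready=[2, 5, 7] | order so far=[4, 0]
  pop 2: indeg[3]->1 | ready=[5, 7] | order so far=[4, 0, 2]
  pop 5: indeg[1]->0; indeg[6]->0 | ready=[1, 6, 7] | order so far=[4, 0, 2, 5]
  pop 1: no out-edges | ready=[6, 7] | order so far=[4, 0, 2, 5, 1]
  pop 6: indeg[3]->0 | ready=[3, 7] | order so far=[4, 0, 2, 5, 1, 6]
  pop 3: no out-edges | ready=[7] | order so far=[4, 0, 2, 5, 1, 6, 3]
  pop 7: no out-edges | ready=[] | order so far=[4, 0, 2, 5, 1, 6, 3, 7]
  Result: [4, 0, 2, 5, 1, 6, 3, 7]

Answer: [4, 0, 2, 5, 1, 6, 3, 7]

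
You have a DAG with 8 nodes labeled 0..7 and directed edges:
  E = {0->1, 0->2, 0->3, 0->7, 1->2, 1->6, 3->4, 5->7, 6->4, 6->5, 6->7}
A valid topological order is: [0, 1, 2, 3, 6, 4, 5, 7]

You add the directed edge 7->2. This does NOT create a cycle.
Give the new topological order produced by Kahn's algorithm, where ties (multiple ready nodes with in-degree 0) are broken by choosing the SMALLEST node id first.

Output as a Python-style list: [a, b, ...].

Old toposort: [0, 1, 2, 3, 6, 4, 5, 7]
Added edge: 7->2
Position of 7 (7) > position of 2 (2). Must reorder: 7 must now come before 2.
Run Kahn's algorithm (break ties by smallest node id):
  initial in-degrees: [0, 1, 3, 1, 2, 1, 1, 3]
  ready (indeg=0): [0]
  pop 0: indeg[1]->0; indeg[2]->2; indeg[3]->0; indeg[7]->2 | ready=[1, 3] | order so far=[0]
  pop 1: indeg[2]->1; indeg[6]->0 | ready=[3, 6] | order so far=[0, 1]
  pop 3: indeg[4]->1 | ready=[6] | order so far=[0, 1, 3]
  pop 6: indeg[4]->0; indeg[5]->0; indeg[7]->1 | ready=[4, 5] | order so far=[0, 1, 3, 6]
  pop 4: no out-edges | ready=[5] | order so far=[0, 1, 3, 6, 4]
  pop 5: indeg[7]->0 | ready=[7] | order so far=[0, 1, 3, 6, 4, 5]
  pop 7: indeg[2]->0 | ready=[2] | order so far=[0, 1, 3, 6, 4, 5, 7]
  pop 2: no out-edges | ready=[] | order so far=[0, 1, 3, 6, 4, 5, 7, 2]
  Result: [0, 1, 3, 6, 4, 5, 7, 2]

Answer: [0, 1, 3, 6, 4, 5, 7, 2]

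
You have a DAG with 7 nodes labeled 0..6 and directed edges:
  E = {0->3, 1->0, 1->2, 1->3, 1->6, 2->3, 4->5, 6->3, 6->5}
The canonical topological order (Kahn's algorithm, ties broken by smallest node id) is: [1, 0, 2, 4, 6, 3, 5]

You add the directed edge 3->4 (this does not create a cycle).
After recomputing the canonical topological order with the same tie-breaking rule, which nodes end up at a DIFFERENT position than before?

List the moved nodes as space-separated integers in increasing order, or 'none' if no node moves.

Old toposort: [1, 0, 2, 4, 6, 3, 5]
Added edge 3->4
Recompute Kahn (smallest-id tiebreak):
  initial in-degrees: [1, 0, 1, 4, 1, 2, 1]
  ready (indeg=0): [1]
  pop 1: indeg[0]->0; indeg[2]->0; indeg[3]->3; indeg[6]->0 | ready=[0, 2, 6] | order so far=[1]
  pop 0: indeg[3]->2 | ready=[2, 6] | order so far=[1, 0]
  pop 2: indeg[3]->1 | ready=[6] | order so far=[1, 0, 2]
  pop 6: indeg[3]->0; indeg[5]->1 | ready=[3] | order so far=[1, 0, 2, 6]
  pop 3: indeg[4]->0 | ready=[4] | order so far=[1, 0, 2, 6, 3]
  pop 4: indeg[5]->0 | ready=[5] | order so far=[1, 0, 2, 6, 3, 4]
  pop 5: no out-edges | ready=[] | order so far=[1, 0, 2, 6, 3, 4, 5]
New canonical toposort: [1, 0, 2, 6, 3, 4, 5]
Compare positions:
  Node 0: index 1 -> 1 (same)
  Node 1: index 0 -> 0 (same)
  Node 2: index 2 -> 2 (same)
  Node 3: index 5 -> 4 (moved)
  Node 4: index 3 -> 5 (moved)
  Node 5: index 6 -> 6 (same)
  Node 6: index 4 -> 3 (moved)
Nodes that changed position: 3 4 6

Answer: 3 4 6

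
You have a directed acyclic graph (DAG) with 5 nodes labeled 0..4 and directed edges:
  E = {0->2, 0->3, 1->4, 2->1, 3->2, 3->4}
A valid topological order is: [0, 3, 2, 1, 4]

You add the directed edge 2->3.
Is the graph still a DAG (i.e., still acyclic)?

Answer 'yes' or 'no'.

Given toposort: [0, 3, 2, 1, 4]
Position of 2: index 2; position of 3: index 1
New edge 2->3: backward (u after v in old order)
Backward edge: old toposort is now invalid. Check if this creates a cycle.
Does 3 already reach 2? Reachable from 3: [1, 2, 3, 4]. YES -> cycle!
Still a DAG? no

Answer: no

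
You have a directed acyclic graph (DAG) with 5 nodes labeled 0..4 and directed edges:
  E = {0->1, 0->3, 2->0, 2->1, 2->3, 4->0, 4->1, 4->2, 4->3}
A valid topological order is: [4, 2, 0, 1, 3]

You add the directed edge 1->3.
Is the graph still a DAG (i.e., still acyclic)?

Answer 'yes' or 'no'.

Answer: yes

Derivation:
Given toposort: [4, 2, 0, 1, 3]
Position of 1: index 3; position of 3: index 4
New edge 1->3: forward
Forward edge: respects the existing order. Still a DAG, same toposort still valid.
Still a DAG? yes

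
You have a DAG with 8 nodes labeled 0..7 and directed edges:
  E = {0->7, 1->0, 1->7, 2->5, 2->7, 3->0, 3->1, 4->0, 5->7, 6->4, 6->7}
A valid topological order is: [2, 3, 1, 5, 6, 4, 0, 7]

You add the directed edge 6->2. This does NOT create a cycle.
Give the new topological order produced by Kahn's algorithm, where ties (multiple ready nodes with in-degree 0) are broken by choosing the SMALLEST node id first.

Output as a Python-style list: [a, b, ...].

Answer: [3, 1, 6, 2, 4, 0, 5, 7]

Derivation:
Old toposort: [2, 3, 1, 5, 6, 4, 0, 7]
Added edge: 6->2
Position of 6 (4) > position of 2 (0). Must reorder: 6 must now come before 2.
Run Kahn's algorithm (break ties by smallest node id):
  initial in-degrees: [3, 1, 1, 0, 1, 1, 0, 5]
  ready (indeg=0): [3, 6]
  pop 3: indeg[0]->2; indeg[1]->0 | ready=[1, 6] | order so far=[3]
  pop 1: indeg[0]->1; indeg[7]->4 | ready=[6] | order so far=[3, 1]
  pop 6: indeg[2]->0; indeg[4]->0; indeg[7]->3 | ready=[2, 4] | order so far=[3, 1, 6]
  pop 2: indeg[5]->0; indeg[7]->2 | ready=[4, 5] | order so far=[3, 1, 6, 2]
  pop 4: indeg[0]->0 | ready=[0, 5] | order so far=[3, 1, 6, 2, 4]
  pop 0: indeg[7]->1 | ready=[5] | order so far=[3, 1, 6, 2, 4, 0]
  pop 5: indeg[7]->0 | ready=[7] | order so far=[3, 1, 6, 2, 4, 0, 5]
  pop 7: no out-edges | ready=[] | order so far=[3, 1, 6, 2, 4, 0, 5, 7]
  Result: [3, 1, 6, 2, 4, 0, 5, 7]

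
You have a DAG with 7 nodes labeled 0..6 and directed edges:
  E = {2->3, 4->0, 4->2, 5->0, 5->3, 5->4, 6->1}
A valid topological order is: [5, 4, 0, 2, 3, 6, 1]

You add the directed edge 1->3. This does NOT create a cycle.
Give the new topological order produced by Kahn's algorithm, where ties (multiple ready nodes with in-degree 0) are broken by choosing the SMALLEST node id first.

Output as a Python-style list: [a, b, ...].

Answer: [5, 4, 0, 2, 6, 1, 3]

Derivation:
Old toposort: [5, 4, 0, 2, 3, 6, 1]
Added edge: 1->3
Position of 1 (6) > position of 3 (4). Must reorder: 1 must now come before 3.
Run Kahn's algorithm (break ties by smallest node id):
  initial in-degrees: [2, 1, 1, 3, 1, 0, 0]
  ready (indeg=0): [5, 6]
  pop 5: indeg[0]->1; indeg[3]->2; indeg[4]->0 | ready=[4, 6] | order so far=[5]
  pop 4: indeg[0]->0; indeg[2]->0 | ready=[0, 2, 6] | order so far=[5, 4]
  pop 0: no out-edges | ready=[2, 6] | order so far=[5, 4, 0]
  pop 2: indeg[3]->1 | ready=[6] | order so far=[5, 4, 0, 2]
  pop 6: indeg[1]->0 | ready=[1] | order so far=[5, 4, 0, 2, 6]
  pop 1: indeg[3]->0 | ready=[3] | order so far=[5, 4, 0, 2, 6, 1]
  pop 3: no out-edges | ready=[] | order so far=[5, 4, 0, 2, 6, 1, 3]
  Result: [5, 4, 0, 2, 6, 1, 3]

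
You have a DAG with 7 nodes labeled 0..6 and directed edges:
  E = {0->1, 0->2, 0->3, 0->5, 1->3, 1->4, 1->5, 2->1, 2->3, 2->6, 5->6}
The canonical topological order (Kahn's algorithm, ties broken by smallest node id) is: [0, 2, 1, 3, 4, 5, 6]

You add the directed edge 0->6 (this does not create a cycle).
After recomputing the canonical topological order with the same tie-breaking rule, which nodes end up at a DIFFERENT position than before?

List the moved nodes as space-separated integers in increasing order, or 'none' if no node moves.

Old toposort: [0, 2, 1, 3, 4, 5, 6]
Added edge 0->6
Recompute Kahn (smallest-id tiebreak):
  initial in-degrees: [0, 2, 1, 3, 1, 2, 3]
  ready (indeg=0): [0]
  pop 0: indeg[1]->1; indeg[2]->0; indeg[3]->2; indeg[5]->1; indeg[6]->2 | ready=[2] | order so far=[0]
  pop 2: indeg[1]->0; indeg[3]->1; indeg[6]->1 | ready=[1] | order so far=[0, 2]
  pop 1: indeg[3]->0; indeg[4]->0; indeg[5]->0 | ready=[3, 4, 5] | order so far=[0, 2, 1]
  pop 3: no out-edges | ready=[4, 5] | order so far=[0, 2, 1, 3]
  pop 4: no out-edges | ready=[5] | order so far=[0, 2, 1, 3, 4]
  pop 5: indeg[6]->0 | ready=[6] | order so far=[0, 2, 1, 3, 4, 5]
  pop 6: no out-edges | ready=[] | order so far=[0, 2, 1, 3, 4, 5, 6]
New canonical toposort: [0, 2, 1, 3, 4, 5, 6]
Compare positions:
  Node 0: index 0 -> 0 (same)
  Node 1: index 2 -> 2 (same)
  Node 2: index 1 -> 1 (same)
  Node 3: index 3 -> 3 (same)
  Node 4: index 4 -> 4 (same)
  Node 5: index 5 -> 5 (same)
  Node 6: index 6 -> 6 (same)
Nodes that changed position: none

Answer: none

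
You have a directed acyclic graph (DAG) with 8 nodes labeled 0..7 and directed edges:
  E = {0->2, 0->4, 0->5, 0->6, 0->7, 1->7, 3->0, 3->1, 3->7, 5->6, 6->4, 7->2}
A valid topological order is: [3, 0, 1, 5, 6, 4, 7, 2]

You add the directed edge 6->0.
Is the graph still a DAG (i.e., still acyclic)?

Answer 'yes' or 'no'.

Given toposort: [3, 0, 1, 5, 6, 4, 7, 2]
Position of 6: index 4; position of 0: index 1
New edge 6->0: backward (u after v in old order)
Backward edge: old toposort is now invalid. Check if this creates a cycle.
Does 0 already reach 6? Reachable from 0: [0, 2, 4, 5, 6, 7]. YES -> cycle!
Still a DAG? no

Answer: no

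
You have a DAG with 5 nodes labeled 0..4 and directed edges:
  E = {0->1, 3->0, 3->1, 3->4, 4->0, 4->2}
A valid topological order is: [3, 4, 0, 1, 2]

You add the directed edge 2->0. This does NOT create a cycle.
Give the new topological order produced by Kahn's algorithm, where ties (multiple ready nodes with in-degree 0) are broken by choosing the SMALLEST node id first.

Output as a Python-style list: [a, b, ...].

Answer: [3, 4, 2, 0, 1]

Derivation:
Old toposort: [3, 4, 0, 1, 2]
Added edge: 2->0
Position of 2 (4) > position of 0 (2). Must reorder: 2 must now come before 0.
Run Kahn's algorithm (break ties by smallest node id):
  initial in-degrees: [3, 2, 1, 0, 1]
  ready (indeg=0): [3]
  pop 3: indeg[0]->2; indeg[1]->1; indeg[4]->0 | ready=[4] | order so far=[3]
  pop 4: indeg[0]->1; indeg[2]->0 | ready=[2] | order so far=[3, 4]
  pop 2: indeg[0]->0 | ready=[0] | order so far=[3, 4, 2]
  pop 0: indeg[1]->0 | ready=[1] | order so far=[3, 4, 2, 0]
  pop 1: no out-edges | ready=[] | order so far=[3, 4, 2, 0, 1]
  Result: [3, 4, 2, 0, 1]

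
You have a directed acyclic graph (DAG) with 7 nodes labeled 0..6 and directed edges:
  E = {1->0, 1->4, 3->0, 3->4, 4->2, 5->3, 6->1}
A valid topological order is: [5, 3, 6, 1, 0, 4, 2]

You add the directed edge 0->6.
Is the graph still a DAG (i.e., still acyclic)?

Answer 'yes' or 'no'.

Answer: no

Derivation:
Given toposort: [5, 3, 6, 1, 0, 4, 2]
Position of 0: index 4; position of 6: index 2
New edge 0->6: backward (u after v in old order)
Backward edge: old toposort is now invalid. Check if this creates a cycle.
Does 6 already reach 0? Reachable from 6: [0, 1, 2, 4, 6]. YES -> cycle!
Still a DAG? no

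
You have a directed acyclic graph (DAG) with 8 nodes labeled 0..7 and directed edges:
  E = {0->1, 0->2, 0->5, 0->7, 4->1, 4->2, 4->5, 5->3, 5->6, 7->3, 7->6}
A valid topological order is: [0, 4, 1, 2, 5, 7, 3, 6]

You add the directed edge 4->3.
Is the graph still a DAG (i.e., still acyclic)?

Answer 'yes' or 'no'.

Given toposort: [0, 4, 1, 2, 5, 7, 3, 6]
Position of 4: index 1; position of 3: index 6
New edge 4->3: forward
Forward edge: respects the existing order. Still a DAG, same toposort still valid.
Still a DAG? yes

Answer: yes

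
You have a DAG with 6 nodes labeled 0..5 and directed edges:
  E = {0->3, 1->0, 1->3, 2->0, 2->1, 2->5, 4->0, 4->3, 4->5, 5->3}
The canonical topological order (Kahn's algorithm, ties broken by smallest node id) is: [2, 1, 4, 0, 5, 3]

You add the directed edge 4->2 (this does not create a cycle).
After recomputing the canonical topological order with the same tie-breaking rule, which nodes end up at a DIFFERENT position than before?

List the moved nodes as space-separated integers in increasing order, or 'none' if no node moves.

Old toposort: [2, 1, 4, 0, 5, 3]
Added edge 4->2
Recompute Kahn (smallest-id tiebreak):
  initial in-degrees: [3, 1, 1, 4, 0, 2]
  ready (indeg=0): [4]
  pop 4: indeg[0]->2; indeg[2]->0; indeg[3]->3; indeg[5]->1 | ready=[2] | order so far=[4]
  pop 2: indeg[0]->1; indeg[1]->0; indeg[5]->0 | ready=[1, 5] | order so far=[4, 2]
  pop 1: indeg[0]->0; indeg[3]->2 | ready=[0, 5] | order so far=[4, 2, 1]
  pop 0: indeg[3]->1 | ready=[5] | order so far=[4, 2, 1, 0]
  pop 5: indeg[3]->0 | ready=[3] | order so far=[4, 2, 1, 0, 5]
  pop 3: no out-edges | ready=[] | order so far=[4, 2, 1, 0, 5, 3]
New canonical toposort: [4, 2, 1, 0, 5, 3]
Compare positions:
  Node 0: index 3 -> 3 (same)
  Node 1: index 1 -> 2 (moved)
  Node 2: index 0 -> 1 (moved)
  Node 3: index 5 -> 5 (same)
  Node 4: index 2 -> 0 (moved)
  Node 5: index 4 -> 4 (same)
Nodes that changed position: 1 2 4

Answer: 1 2 4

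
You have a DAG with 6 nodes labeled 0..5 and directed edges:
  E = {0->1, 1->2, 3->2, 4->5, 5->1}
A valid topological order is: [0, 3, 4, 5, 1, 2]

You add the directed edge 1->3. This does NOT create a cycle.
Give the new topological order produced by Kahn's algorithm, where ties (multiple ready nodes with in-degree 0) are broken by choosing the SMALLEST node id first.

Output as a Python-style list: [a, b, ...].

Old toposort: [0, 3, 4, 5, 1, 2]
Added edge: 1->3
Position of 1 (4) > position of 3 (1). Must reorder: 1 must now come before 3.
Run Kahn's algorithm (break ties by smallest node id):
  initial in-degrees: [0, 2, 2, 1, 0, 1]
  ready (indeg=0): [0, 4]
  pop 0: indeg[1]->1 | ready=[4] | order so far=[0]
  pop 4: indeg[5]->0 | ready=[5] | order so far=[0, 4]
  pop 5: indeg[1]->0 | ready=[1] | order so far=[0, 4, 5]
  pop 1: indeg[2]->1; indeg[3]->0 | ready=[3] | order so far=[0, 4, 5, 1]
  pop 3: indeg[2]->0 | ready=[2] | order so far=[0, 4, 5, 1, 3]
  pop 2: no out-edges | ready=[] | order so far=[0, 4, 5, 1, 3, 2]
  Result: [0, 4, 5, 1, 3, 2]

Answer: [0, 4, 5, 1, 3, 2]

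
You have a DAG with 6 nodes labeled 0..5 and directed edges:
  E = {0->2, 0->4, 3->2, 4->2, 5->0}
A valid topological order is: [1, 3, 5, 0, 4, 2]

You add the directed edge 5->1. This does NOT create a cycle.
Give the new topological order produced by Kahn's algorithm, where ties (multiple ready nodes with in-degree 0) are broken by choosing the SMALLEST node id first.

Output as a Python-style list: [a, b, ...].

Old toposort: [1, 3, 5, 0, 4, 2]
Added edge: 5->1
Position of 5 (2) > position of 1 (0). Must reorder: 5 must now come before 1.
Run Kahn's algorithm (break ties by smallest node id):
  initial in-degrees: [1, 1, 3, 0, 1, 0]
  ready (indeg=0): [3, 5]
  pop 3: indeg[2]->2 | ready=[5] | order so far=[3]
  pop 5: indeg[0]->0; indeg[1]->0 | ready=[0, 1] | order so far=[3, 5]
  pop 0: indeg[2]->1; indeg[4]->0 | ready=[1, 4] | order so far=[3, 5, 0]
  pop 1: no out-edges | ready=[4] | order so far=[3, 5, 0, 1]
  pop 4: indeg[2]->0 | ready=[2] | order so far=[3, 5, 0, 1, 4]
  pop 2: no out-edges | ready=[] | order so far=[3, 5, 0, 1, 4, 2]
  Result: [3, 5, 0, 1, 4, 2]

Answer: [3, 5, 0, 1, 4, 2]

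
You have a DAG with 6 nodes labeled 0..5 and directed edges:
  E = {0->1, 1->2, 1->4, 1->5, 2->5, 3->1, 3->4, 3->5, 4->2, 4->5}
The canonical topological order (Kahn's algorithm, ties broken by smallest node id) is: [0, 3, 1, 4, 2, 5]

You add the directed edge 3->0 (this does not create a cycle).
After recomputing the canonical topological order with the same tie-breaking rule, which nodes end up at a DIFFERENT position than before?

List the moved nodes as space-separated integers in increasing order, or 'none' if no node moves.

Old toposort: [0, 3, 1, 4, 2, 5]
Added edge 3->0
Recompute Kahn (smallest-id tiebreak):
  initial in-degrees: [1, 2, 2, 0, 2, 4]
  ready (indeg=0): [3]
  pop 3: indeg[0]->0; indeg[1]->1; indeg[4]->1; indeg[5]->3 | ready=[0] | order so far=[3]
  pop 0: indeg[1]->0 | ready=[1] | order so far=[3, 0]
  pop 1: indeg[2]->1; indeg[4]->0; indeg[5]->2 | ready=[4] | order so far=[3, 0, 1]
  pop 4: indeg[2]->0; indeg[5]->1 | ready=[2] | order so far=[3, 0, 1, 4]
  pop 2: indeg[5]->0 | ready=[5] | order so far=[3, 0, 1, 4, 2]
  pop 5: no out-edges | ready=[] | order so far=[3, 0, 1, 4, 2, 5]
New canonical toposort: [3, 0, 1, 4, 2, 5]
Compare positions:
  Node 0: index 0 -> 1 (moved)
  Node 1: index 2 -> 2 (same)
  Node 2: index 4 -> 4 (same)
  Node 3: index 1 -> 0 (moved)
  Node 4: index 3 -> 3 (same)
  Node 5: index 5 -> 5 (same)
Nodes that changed position: 0 3

Answer: 0 3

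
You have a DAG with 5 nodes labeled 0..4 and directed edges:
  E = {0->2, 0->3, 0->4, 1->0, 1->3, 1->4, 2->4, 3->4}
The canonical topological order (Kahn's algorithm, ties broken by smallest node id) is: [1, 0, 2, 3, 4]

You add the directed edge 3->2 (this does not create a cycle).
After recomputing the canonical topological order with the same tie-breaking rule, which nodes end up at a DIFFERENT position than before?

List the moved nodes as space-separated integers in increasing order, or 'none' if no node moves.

Answer: 2 3

Derivation:
Old toposort: [1, 0, 2, 3, 4]
Added edge 3->2
Recompute Kahn (smallest-id tiebreak):
  initial in-degrees: [1, 0, 2, 2, 4]
  ready (indeg=0): [1]
  pop 1: indeg[0]->0; indeg[3]->1; indeg[4]->3 | ready=[0] | order so far=[1]
  pop 0: indeg[2]->1; indeg[3]->0; indeg[4]->2 | ready=[3] | order so far=[1, 0]
  pop 3: indeg[2]->0; indeg[4]->1 | ready=[2] | order so far=[1, 0, 3]
  pop 2: indeg[4]->0 | ready=[4] | order so far=[1, 0, 3, 2]
  pop 4: no out-edges | ready=[] | order so far=[1, 0, 3, 2, 4]
New canonical toposort: [1, 0, 3, 2, 4]
Compare positions:
  Node 0: index 1 -> 1 (same)
  Node 1: index 0 -> 0 (same)
  Node 2: index 2 -> 3 (moved)
  Node 3: index 3 -> 2 (moved)
  Node 4: index 4 -> 4 (same)
Nodes that changed position: 2 3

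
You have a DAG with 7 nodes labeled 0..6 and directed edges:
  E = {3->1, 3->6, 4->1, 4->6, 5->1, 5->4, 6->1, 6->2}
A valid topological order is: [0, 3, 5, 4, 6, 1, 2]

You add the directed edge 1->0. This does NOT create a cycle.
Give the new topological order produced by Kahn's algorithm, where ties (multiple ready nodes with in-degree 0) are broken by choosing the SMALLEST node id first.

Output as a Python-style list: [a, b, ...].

Old toposort: [0, 3, 5, 4, 6, 1, 2]
Added edge: 1->0
Position of 1 (5) > position of 0 (0). Must reorder: 1 must now come before 0.
Run Kahn's algorithm (break ties by smallest node id):
  initial in-degrees: [1, 4, 1, 0, 1, 0, 2]
  ready (indeg=0): [3, 5]
  pop 3: indeg[1]->3; indeg[6]->1 | ready=[5] | order so far=[3]
  pop 5: indeg[1]->2; indeg[4]->0 | ready=[4] | order so far=[3, 5]
  pop 4: indeg[1]->1; indeg[6]->0 | ready=[6] | order so far=[3, 5, 4]
  pop 6: indeg[1]->0; indeg[2]->0 | ready=[1, 2] | order so far=[3, 5, 4, 6]
  pop 1: indeg[0]->0 | ready=[0, 2] | order so far=[3, 5, 4, 6, 1]
  pop 0: no out-edges | ready=[2] | order so far=[3, 5, 4, 6, 1, 0]
  pop 2: no out-edges | ready=[] | order so far=[3, 5, 4, 6, 1, 0, 2]
  Result: [3, 5, 4, 6, 1, 0, 2]

Answer: [3, 5, 4, 6, 1, 0, 2]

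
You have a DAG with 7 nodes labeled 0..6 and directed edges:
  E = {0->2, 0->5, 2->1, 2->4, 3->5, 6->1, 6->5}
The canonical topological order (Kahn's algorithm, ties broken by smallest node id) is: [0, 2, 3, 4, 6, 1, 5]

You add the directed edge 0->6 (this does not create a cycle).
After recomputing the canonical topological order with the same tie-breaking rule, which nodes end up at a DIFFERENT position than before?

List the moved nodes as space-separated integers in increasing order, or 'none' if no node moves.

Answer: none

Derivation:
Old toposort: [0, 2, 3, 4, 6, 1, 5]
Added edge 0->6
Recompute Kahn (smallest-id tiebreak):
  initial in-degrees: [0, 2, 1, 0, 1, 3, 1]
  ready (indeg=0): [0, 3]
  pop 0: indeg[2]->0; indeg[5]->2; indeg[6]->0 | ready=[2, 3, 6] | order so far=[0]
  pop 2: indeg[1]->1; indeg[4]->0 | ready=[3, 4, 6] | order so far=[0, 2]
  pop 3: indeg[5]->1 | ready=[4, 6] | order so far=[0, 2, 3]
  pop 4: no out-edges | ready=[6] | order so far=[0, 2, 3, 4]
  pop 6: indeg[1]->0; indeg[5]->0 | ready=[1, 5] | order so far=[0, 2, 3, 4, 6]
  pop 1: no out-edges | ready=[5] | order so far=[0, 2, 3, 4, 6, 1]
  pop 5: no out-edges | ready=[] | order so far=[0, 2, 3, 4, 6, 1, 5]
New canonical toposort: [0, 2, 3, 4, 6, 1, 5]
Compare positions:
  Node 0: index 0 -> 0 (same)
  Node 1: index 5 -> 5 (same)
  Node 2: index 1 -> 1 (same)
  Node 3: index 2 -> 2 (same)
  Node 4: index 3 -> 3 (same)
  Node 5: index 6 -> 6 (same)
  Node 6: index 4 -> 4 (same)
Nodes that changed position: none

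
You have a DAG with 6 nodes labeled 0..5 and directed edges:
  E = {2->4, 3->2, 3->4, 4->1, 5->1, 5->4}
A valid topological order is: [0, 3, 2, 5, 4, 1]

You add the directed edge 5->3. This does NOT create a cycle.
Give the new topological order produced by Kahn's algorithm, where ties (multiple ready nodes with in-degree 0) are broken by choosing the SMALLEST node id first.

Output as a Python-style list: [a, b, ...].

Old toposort: [0, 3, 2, 5, 4, 1]
Added edge: 5->3
Position of 5 (3) > position of 3 (1). Must reorder: 5 must now come before 3.
Run Kahn's algorithm (break ties by smallest node id):
  initial in-degrees: [0, 2, 1, 1, 3, 0]
  ready (indeg=0): [0, 5]
  pop 0: no out-edges | ready=[5] | order so far=[0]
  pop 5: indeg[1]->1; indeg[3]->0; indeg[4]->2 | ready=[3] | order so far=[0, 5]
  pop 3: indeg[2]->0; indeg[4]->1 | ready=[2] | order so far=[0, 5, 3]
  pop 2: indeg[4]->0 | ready=[4] | order so far=[0, 5, 3, 2]
  pop 4: indeg[1]->0 | ready=[1] | order so far=[0, 5, 3, 2, 4]
  pop 1: no out-edges | ready=[] | order so far=[0, 5, 3, 2, 4, 1]
  Result: [0, 5, 3, 2, 4, 1]

Answer: [0, 5, 3, 2, 4, 1]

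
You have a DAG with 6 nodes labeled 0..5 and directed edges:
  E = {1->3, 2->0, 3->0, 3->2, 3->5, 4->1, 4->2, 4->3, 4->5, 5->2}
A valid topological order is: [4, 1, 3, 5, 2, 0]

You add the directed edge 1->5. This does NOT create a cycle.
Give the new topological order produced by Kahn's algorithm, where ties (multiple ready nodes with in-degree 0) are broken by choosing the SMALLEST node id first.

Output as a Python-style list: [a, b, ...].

Old toposort: [4, 1, 3, 5, 2, 0]
Added edge: 1->5
Position of 1 (1) < position of 5 (3). Old order still valid.
Run Kahn's algorithm (break ties by smallest node id):
  initial in-degrees: [2, 1, 3, 2, 0, 3]
  ready (indeg=0): [4]
  pop 4: indeg[1]->0; indeg[2]->2; indeg[3]->1; indeg[5]->2 | ready=[1] | order so far=[4]
  pop 1: indeg[3]->0; indeg[5]->1 | ready=[3] | order so far=[4, 1]
  pop 3: indeg[0]->1; indeg[2]->1; indeg[5]->0 | ready=[5] | order so far=[4, 1, 3]
  pop 5: indeg[2]->0 | ready=[2] | order so far=[4, 1, 3, 5]
  pop 2: indeg[0]->0 | ready=[0] | order so far=[4, 1, 3, 5, 2]
  pop 0: no out-edges | ready=[] | order so far=[4, 1, 3, 5, 2, 0]
  Result: [4, 1, 3, 5, 2, 0]

Answer: [4, 1, 3, 5, 2, 0]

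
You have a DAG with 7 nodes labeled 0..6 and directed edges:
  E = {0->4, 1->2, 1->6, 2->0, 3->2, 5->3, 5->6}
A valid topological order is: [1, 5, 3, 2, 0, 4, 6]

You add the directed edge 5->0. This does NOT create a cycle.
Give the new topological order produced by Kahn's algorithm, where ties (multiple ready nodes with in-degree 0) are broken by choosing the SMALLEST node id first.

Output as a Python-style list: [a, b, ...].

Answer: [1, 5, 3, 2, 0, 4, 6]

Derivation:
Old toposort: [1, 5, 3, 2, 0, 4, 6]
Added edge: 5->0
Position of 5 (1) < position of 0 (4). Old order still valid.
Run Kahn's algorithm (break ties by smallest node id):
  initial in-degrees: [2, 0, 2, 1, 1, 0, 2]
  ready (indeg=0): [1, 5]
  pop 1: indeg[2]->1; indeg[6]->1 | ready=[5] | order so far=[1]
  pop 5: indeg[0]->1; indeg[3]->0; indeg[6]->0 | ready=[3, 6] | order so far=[1, 5]
  pop 3: indeg[2]->0 | ready=[2, 6] | order so far=[1, 5, 3]
  pop 2: indeg[0]->0 | ready=[0, 6] | order so far=[1, 5, 3, 2]
  pop 0: indeg[4]->0 | ready=[4, 6] | order so far=[1, 5, 3, 2, 0]
  pop 4: no out-edges | ready=[6] | order so far=[1, 5, 3, 2, 0, 4]
  pop 6: no out-edges | ready=[] | order so far=[1, 5, 3, 2, 0, 4, 6]
  Result: [1, 5, 3, 2, 0, 4, 6]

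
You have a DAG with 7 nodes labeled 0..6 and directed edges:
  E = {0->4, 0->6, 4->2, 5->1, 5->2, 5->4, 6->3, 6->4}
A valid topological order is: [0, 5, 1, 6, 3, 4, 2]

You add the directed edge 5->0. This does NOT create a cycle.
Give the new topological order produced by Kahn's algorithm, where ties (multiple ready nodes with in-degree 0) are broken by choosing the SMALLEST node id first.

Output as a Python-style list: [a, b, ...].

Answer: [5, 0, 1, 6, 3, 4, 2]

Derivation:
Old toposort: [0, 5, 1, 6, 3, 4, 2]
Added edge: 5->0
Position of 5 (1) > position of 0 (0). Must reorder: 5 must now come before 0.
Run Kahn's algorithm (break ties by smallest node id):
  initial in-degrees: [1, 1, 2, 1, 3, 0, 1]
  ready (indeg=0): [5]
  pop 5: indeg[0]->0; indeg[1]->0; indeg[2]->1; indeg[4]->2 | ready=[0, 1] | order so far=[5]
  pop 0: indeg[4]->1; indeg[6]->0 | ready=[1, 6] | order so far=[5, 0]
  pop 1: no out-edges | ready=[6] | order so far=[5, 0, 1]
  pop 6: indeg[3]->0; indeg[4]->0 | ready=[3, 4] | order so far=[5, 0, 1, 6]
  pop 3: no out-edges | ready=[4] | order so far=[5, 0, 1, 6, 3]
  pop 4: indeg[2]->0 | ready=[2] | order so far=[5, 0, 1, 6, 3, 4]
  pop 2: no out-edges | ready=[] | order so far=[5, 0, 1, 6, 3, 4, 2]
  Result: [5, 0, 1, 6, 3, 4, 2]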